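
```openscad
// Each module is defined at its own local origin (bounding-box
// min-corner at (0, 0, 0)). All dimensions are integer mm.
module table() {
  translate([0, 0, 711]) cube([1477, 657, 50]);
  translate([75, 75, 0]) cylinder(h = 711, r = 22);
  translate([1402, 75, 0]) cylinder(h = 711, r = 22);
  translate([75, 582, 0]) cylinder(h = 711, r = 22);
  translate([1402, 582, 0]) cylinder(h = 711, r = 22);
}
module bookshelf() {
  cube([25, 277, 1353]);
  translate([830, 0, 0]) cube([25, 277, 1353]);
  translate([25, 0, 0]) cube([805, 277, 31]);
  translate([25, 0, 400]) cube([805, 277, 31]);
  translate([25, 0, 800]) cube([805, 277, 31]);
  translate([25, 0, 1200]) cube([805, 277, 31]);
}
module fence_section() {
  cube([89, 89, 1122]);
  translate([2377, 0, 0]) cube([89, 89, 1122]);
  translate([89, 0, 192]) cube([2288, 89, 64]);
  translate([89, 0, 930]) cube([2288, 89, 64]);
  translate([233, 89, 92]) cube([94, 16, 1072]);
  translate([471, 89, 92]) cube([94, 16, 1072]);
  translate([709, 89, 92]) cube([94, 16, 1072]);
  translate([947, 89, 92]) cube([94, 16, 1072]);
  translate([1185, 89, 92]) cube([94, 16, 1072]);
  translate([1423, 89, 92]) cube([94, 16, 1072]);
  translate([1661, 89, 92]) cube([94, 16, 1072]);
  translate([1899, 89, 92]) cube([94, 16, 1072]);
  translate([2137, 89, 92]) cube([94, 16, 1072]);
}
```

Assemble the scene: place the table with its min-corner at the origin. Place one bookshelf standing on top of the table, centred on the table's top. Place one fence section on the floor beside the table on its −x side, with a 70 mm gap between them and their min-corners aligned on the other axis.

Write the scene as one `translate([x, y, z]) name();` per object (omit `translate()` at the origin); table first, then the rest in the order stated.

table();
translate([311, 190, 761]) bookshelf();
translate([-2536, 0, 0]) fence_section();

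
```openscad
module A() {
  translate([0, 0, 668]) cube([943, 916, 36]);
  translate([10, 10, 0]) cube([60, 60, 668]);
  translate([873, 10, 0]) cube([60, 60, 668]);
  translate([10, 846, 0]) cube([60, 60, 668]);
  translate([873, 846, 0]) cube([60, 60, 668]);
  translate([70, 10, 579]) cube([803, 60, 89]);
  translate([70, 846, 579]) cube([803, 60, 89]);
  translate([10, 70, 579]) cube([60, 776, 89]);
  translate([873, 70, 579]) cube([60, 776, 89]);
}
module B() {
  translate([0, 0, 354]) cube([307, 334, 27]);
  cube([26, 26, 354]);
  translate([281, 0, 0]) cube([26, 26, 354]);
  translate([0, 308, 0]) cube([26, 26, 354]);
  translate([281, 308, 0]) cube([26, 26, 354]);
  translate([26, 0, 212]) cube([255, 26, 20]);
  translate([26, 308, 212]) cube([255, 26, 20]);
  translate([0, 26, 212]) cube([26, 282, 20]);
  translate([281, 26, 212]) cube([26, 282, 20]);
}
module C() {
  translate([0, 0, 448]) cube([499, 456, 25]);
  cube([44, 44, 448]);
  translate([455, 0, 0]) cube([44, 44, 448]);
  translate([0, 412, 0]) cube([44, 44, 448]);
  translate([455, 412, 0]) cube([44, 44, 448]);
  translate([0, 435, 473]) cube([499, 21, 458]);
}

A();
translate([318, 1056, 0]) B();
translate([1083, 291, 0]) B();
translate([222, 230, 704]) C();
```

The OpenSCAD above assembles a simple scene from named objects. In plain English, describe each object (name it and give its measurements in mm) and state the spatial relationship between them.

A is a table: top 943 mm (x) × 916 mm (y), 36 mm thick, upper face at z = 704 mm, on four 60×60 mm square legs, each inset 10 mm from the nearest pair of top edges, running from z = 0 to the bottom of the top. Four apron rails, 60 mm thick and 89 mm tall, run between adjacent legs with their top edges flush with the underside of the top and their outer faces flush with the legs' outer faces.

B is a four-legged stool. The seat is a 307×334×27 mm slab whose top surface is at z = 381 mm; four square legs, each 26×26 mm in cross-section, run from the floor (z = 0) to the underside of the seat, each flush with a corner of the seat. Four stretchers, 26 mm wide and 20 mm tall, connect adjacent legs with their undersides at z = 212 mm, each running between the inner faces of the legs it joins and aligned with the legs' outer faces on the other axis.

C is a chair: 499×456 mm seat, 25 mm thick, top at z = 473 mm, on four 44 mm square corner legs flush with the seat edges. A 21 mm thick backrest slab spans the full seat width, extending 458 mm above the seat top, its back face flush with the seat's +y edge.

Two stools sit around the table at the +y, +x sides. The chair is on top of the table, centred.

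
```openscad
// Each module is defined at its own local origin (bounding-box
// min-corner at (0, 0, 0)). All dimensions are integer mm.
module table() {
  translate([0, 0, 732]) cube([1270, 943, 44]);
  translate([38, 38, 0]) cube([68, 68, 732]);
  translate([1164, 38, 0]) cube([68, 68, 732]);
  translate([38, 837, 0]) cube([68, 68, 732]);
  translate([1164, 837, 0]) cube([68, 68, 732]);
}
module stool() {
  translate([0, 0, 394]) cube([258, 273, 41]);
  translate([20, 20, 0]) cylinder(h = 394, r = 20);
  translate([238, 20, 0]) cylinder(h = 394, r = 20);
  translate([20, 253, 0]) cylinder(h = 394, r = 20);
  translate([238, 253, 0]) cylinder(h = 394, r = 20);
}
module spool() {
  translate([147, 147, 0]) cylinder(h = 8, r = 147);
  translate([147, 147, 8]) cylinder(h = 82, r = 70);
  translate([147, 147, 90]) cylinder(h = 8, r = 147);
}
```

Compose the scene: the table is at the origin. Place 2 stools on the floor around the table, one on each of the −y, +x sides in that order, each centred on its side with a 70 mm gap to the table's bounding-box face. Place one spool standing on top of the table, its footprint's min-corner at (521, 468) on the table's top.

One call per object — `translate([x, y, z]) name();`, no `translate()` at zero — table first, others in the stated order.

table();
translate([506, -343, 0]) stool();
translate([1340, 335, 0]) stool();
translate([521, 468, 776]) spool();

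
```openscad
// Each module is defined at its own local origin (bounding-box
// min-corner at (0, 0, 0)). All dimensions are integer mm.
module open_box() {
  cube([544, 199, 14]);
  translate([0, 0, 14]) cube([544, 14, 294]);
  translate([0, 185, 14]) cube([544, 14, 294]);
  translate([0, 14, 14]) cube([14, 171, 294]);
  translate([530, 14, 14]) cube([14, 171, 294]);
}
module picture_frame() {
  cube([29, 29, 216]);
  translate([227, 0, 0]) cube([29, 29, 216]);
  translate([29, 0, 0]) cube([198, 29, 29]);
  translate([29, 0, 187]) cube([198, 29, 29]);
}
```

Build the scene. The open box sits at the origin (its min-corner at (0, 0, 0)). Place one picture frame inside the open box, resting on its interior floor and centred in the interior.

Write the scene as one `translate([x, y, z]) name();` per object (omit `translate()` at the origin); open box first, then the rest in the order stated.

open_box();
translate([144, 85, 14]) picture_frame();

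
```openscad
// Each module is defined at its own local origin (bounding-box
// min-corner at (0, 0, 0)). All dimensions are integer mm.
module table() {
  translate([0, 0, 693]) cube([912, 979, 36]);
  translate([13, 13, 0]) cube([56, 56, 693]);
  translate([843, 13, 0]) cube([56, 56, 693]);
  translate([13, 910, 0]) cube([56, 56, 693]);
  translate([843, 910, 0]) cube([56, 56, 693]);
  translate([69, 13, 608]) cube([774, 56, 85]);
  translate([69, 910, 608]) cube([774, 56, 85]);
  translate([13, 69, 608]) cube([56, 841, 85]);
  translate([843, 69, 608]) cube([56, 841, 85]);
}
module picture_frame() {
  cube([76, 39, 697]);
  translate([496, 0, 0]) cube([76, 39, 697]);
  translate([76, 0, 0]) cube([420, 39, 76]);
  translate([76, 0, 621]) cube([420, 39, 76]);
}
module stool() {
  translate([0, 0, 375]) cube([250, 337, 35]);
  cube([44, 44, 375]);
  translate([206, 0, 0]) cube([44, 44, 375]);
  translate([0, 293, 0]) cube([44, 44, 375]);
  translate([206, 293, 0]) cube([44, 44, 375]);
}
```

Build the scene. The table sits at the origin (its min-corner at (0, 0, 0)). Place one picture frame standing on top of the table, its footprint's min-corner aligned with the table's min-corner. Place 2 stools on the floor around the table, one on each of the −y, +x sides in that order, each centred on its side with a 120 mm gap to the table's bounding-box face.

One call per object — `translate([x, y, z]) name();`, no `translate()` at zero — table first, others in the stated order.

table();
translate([0, 0, 729]) picture_frame();
translate([331, -457, 0]) stool();
translate([1032, 321, 0]) stool();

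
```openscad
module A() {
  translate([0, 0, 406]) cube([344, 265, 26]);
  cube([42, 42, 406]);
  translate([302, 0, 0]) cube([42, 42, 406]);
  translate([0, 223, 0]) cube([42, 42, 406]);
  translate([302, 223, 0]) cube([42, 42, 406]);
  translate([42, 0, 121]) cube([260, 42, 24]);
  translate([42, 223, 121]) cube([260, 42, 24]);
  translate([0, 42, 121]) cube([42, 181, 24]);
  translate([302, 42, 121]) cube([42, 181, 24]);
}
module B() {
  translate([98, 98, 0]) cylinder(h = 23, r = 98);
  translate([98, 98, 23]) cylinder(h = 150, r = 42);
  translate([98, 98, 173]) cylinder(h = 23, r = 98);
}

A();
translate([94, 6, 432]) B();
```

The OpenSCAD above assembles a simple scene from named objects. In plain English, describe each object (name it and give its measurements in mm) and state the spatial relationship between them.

A is a simple wooden stool: a rectangular seat 344 mm (x) by 265 mm (y), 26 mm thick, top face at z = 432 mm, on four square legs, each 42×42 mm in cross-section. The legs rest on z = 0, each flush with a corner of the seat. Four stretchers, 42 mm wide and 24 mm tall, connect adjacent legs with their undersides at z = 121 mm, each running between the inner faces of the legs it joins and aligned with the legs' outer faces on the other axis.

B is a spool: two coaxial disc flanges of radius 98 mm and thickness 23 mm, joined by a core cylinder of radius 42 mm and height 150 mm. The lower flange rests on z = 0 and the three cylinders share a vertical axis.

The spool is on top of the stool.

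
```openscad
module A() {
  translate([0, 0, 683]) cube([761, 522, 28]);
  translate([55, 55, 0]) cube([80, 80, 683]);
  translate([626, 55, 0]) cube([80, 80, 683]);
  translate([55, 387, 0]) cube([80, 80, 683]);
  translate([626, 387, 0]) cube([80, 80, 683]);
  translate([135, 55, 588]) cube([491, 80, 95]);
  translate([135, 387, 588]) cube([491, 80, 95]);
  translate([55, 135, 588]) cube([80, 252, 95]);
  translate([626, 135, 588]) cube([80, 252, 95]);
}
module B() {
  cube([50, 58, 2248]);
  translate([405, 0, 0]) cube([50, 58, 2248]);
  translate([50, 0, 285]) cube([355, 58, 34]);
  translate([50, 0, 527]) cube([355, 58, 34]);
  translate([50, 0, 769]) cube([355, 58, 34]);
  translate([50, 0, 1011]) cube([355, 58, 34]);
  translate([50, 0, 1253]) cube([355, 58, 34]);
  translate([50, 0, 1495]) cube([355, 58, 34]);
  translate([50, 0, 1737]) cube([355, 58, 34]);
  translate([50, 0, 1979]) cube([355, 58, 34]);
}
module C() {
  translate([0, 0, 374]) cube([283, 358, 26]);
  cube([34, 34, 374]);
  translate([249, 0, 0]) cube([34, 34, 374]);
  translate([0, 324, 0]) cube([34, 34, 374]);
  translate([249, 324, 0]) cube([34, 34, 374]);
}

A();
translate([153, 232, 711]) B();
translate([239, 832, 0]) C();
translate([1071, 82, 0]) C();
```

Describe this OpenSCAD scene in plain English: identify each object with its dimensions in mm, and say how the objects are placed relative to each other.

A is a table: top 761 mm (x) × 522 mm (y), 28 mm thick, upper face at z = 711 mm, on four 80×80 mm square legs, each inset 55 mm from the nearest pair of top edges, running from z = 0 to the bottom of the top. Four apron rails, 80 mm thick and 95 mm tall, run between adjacent legs with their top edges flush with the underside of the top and their outer faces flush with the legs' outer faces.

B is a straight ladder. Two 50×58 mm vertical rails, 2248 mm tall, stand 455 mm apart (outside-to-outside) with their front faces coplanar on the −y side. 8 rungs, each 58 mm deep and 34 mm tall, span between the inner faces of the rails, front faces flush with the rails. The lowest rung's underside is at z = 285 mm and rungs are spaced 242 mm apart (underside to underside).

C is a simple wooden stool: a rectangular seat 283 mm (x) by 358 mm (y), 26 mm thick, top face at z = 400 mm, on four square legs, each 34×34 mm in cross-section. The legs rest on z = 0, each flush with a corner of the seat.

The ladder is on top of the table, centred. Two stools sit around the table at the +y, +x sides.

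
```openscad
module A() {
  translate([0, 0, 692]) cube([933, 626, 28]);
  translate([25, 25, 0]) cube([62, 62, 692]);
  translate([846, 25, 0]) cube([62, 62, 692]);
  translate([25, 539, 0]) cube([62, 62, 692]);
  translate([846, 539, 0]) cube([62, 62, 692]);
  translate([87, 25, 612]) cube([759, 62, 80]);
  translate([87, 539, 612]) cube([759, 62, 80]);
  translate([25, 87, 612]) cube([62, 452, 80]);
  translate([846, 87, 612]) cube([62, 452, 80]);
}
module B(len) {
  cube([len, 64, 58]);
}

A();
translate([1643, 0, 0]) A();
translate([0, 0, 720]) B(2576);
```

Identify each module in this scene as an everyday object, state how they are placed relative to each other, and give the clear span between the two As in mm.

A is a table. B is a beam. A beam spans the tops of two tables. The clear span between the two tables is 710 mm.

Second table starts at x = 1643; first ends at x = 933; clear span = 1643 − 933 = 710 mm.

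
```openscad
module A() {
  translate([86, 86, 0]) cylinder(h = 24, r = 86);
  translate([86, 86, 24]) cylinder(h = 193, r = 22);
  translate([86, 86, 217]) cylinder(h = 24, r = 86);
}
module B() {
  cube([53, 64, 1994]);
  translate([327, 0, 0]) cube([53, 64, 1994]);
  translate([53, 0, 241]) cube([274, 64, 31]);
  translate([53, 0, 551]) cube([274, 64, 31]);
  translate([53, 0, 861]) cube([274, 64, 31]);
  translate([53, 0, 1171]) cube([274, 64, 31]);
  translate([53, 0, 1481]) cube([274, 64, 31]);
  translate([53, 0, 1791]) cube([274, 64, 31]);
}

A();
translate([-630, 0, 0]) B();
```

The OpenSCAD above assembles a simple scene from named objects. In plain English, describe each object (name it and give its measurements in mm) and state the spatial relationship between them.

A is a spool: two coaxial disc flanges of radius 86 mm and thickness 24 mm, joined by a core cylinder of radius 22 mm and height 193 mm. The lower flange rests on z = 0 and the three cylinders share a vertical axis.

B is a straight ladder. Two 53×64 mm vertical rails, 1994 mm tall, stand 380 mm apart (outside-to-outside) with their front faces coplanar on the −y side. 6 rungs, each 64 mm deep and 31 mm tall, span between the inner faces of the rails, front faces flush with the rails. The lowest rung's underside is at z = 241 mm and rungs are spaced 310 mm apart (underside to underside).

The ladder is on the floor beside the spool on its −x side.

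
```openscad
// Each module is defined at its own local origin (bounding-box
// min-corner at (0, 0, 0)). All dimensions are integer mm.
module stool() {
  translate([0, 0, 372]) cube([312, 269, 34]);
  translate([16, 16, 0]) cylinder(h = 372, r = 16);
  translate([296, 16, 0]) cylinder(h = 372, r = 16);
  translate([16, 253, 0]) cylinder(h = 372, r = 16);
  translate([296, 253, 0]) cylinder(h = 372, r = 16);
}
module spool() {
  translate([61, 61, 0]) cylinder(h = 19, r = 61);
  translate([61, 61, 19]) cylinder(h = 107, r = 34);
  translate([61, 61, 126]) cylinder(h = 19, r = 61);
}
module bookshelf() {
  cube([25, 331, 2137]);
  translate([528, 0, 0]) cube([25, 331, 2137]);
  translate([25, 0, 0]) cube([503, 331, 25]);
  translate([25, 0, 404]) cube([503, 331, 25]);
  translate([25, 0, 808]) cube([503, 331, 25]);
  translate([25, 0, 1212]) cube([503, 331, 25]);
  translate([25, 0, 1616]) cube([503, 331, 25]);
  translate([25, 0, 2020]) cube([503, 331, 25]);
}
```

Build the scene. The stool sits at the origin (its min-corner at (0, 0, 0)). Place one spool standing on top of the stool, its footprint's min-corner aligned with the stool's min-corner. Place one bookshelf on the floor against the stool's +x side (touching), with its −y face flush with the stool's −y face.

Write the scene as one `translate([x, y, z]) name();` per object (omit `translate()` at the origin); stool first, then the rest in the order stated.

stool();
translate([0, 0, 406]) spool();
translate([312, 0, 0]) bookshelf();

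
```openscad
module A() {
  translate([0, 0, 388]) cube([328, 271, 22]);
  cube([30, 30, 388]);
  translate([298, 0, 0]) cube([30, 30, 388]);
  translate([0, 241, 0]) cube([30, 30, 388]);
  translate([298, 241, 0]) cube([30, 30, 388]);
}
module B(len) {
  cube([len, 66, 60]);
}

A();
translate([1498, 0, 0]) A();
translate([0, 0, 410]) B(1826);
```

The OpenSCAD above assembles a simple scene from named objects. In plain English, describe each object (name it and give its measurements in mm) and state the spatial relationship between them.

A is a four-legged stool. The seat is a 328×271×22 mm slab whose top surface is at z = 410 mm; four square legs, each 30×30 mm in cross-section, run from the floor (z = 0) to the underside of the seat, each flush with a corner of the seat.

B is a rectangular beam 1826 mm long (x), 66 mm deep (y), 60 mm thick (z).

The beam spans the tops of two stools placed 1170 mm apart, resting at z = 410 mm.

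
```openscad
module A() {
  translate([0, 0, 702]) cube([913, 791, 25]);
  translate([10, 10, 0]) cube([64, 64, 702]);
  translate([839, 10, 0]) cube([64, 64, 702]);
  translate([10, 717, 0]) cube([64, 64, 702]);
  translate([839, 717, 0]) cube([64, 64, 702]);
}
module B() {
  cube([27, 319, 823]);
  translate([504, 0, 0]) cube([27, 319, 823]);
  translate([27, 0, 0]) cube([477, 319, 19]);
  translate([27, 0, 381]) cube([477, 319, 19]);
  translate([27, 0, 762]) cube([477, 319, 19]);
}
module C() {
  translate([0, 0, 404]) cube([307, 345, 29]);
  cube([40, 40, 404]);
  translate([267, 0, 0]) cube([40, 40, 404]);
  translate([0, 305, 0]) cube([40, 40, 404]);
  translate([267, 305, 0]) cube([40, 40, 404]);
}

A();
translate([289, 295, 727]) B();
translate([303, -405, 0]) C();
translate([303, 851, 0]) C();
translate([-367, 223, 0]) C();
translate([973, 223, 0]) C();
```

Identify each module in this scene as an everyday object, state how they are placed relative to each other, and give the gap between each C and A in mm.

A is a table. B is a bookshelf. C is a stool. The bookshelf is on top of the table. Four stools sit around the table at the −y, +y, −x, +x sides. The gap between each stool and the table is 60 mm.

Each stool's nearest face is 60 mm from the table's bounding box.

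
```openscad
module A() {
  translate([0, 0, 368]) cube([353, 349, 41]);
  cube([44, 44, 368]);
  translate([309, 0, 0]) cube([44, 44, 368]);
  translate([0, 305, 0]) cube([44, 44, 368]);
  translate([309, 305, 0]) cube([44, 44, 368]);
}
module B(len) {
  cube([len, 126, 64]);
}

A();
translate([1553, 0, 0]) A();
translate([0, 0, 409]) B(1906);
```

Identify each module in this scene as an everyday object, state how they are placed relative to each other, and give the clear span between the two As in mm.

A is a stool. B is a beam. A beam spans the tops of two stools. The clear span between the two stools is 1200 mm.

Second stool starts at x = 1553; first ends at x = 353; clear span = 1553 − 353 = 1200 mm.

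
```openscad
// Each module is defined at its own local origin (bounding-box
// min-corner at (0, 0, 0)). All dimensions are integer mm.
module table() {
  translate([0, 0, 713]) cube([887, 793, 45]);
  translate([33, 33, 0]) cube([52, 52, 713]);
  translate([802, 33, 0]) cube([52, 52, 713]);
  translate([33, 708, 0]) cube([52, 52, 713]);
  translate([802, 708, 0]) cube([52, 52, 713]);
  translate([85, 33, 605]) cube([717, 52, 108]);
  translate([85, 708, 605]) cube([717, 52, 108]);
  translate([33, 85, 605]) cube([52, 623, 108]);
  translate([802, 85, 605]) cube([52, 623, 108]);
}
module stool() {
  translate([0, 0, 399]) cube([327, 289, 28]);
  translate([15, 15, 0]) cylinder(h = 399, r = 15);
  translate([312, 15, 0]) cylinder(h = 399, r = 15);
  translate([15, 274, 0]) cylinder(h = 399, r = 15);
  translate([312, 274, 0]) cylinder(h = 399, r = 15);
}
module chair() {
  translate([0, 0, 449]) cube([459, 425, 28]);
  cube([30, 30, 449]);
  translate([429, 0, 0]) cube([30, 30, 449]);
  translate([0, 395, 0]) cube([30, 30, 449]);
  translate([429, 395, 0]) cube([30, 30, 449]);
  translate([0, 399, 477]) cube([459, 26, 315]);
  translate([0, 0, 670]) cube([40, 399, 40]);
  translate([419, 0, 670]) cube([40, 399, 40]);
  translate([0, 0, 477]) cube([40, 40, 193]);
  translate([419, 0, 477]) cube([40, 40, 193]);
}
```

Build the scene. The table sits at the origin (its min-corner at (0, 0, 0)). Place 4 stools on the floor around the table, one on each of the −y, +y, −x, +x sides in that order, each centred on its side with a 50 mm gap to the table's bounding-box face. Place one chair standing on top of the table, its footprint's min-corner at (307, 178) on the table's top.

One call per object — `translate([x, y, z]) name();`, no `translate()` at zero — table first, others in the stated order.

table();
translate([280, -339, 0]) stool();
translate([280, 843, 0]) stool();
translate([-377, 252, 0]) stool();
translate([937, 252, 0]) stool();
translate([307, 178, 758]) chair();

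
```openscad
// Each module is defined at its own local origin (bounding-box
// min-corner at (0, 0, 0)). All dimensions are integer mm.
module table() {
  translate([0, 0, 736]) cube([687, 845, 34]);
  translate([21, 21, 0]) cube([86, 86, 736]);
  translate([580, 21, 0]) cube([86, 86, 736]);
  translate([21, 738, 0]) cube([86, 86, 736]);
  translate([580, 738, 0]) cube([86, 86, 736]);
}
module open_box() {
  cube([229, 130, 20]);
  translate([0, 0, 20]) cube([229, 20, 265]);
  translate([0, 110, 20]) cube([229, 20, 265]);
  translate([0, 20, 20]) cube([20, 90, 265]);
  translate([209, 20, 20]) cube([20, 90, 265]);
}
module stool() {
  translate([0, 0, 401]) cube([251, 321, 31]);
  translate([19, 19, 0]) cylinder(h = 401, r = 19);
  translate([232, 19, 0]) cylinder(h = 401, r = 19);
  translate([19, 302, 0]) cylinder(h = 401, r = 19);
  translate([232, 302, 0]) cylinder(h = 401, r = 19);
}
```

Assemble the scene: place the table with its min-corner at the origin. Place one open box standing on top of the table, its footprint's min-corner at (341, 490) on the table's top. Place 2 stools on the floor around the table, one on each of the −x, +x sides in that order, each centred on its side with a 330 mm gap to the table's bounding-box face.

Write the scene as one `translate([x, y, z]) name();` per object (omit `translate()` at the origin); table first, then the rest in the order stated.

table();
translate([341, 490, 770]) open_box();
translate([-581, 262, 0]) stool();
translate([1017, 262, 0]) stool();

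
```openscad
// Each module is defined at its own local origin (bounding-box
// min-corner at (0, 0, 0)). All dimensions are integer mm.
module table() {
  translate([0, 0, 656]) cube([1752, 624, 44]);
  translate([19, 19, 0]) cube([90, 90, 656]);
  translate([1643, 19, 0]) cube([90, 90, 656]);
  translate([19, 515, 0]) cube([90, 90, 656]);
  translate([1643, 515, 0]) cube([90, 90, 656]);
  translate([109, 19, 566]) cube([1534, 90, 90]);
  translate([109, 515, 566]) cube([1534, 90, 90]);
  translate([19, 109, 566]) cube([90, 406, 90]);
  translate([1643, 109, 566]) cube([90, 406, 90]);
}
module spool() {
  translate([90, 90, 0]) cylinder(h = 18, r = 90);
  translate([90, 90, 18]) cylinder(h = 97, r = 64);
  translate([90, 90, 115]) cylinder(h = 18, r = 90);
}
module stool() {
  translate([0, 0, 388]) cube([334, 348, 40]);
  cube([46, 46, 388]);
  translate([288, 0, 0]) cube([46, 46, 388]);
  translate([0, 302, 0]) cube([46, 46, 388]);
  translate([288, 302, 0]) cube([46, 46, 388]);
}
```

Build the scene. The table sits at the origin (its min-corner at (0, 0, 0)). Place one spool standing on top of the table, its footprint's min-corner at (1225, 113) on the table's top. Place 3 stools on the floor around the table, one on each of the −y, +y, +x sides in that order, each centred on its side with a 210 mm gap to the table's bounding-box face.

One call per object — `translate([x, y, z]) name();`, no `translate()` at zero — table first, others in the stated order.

table();
translate([1225, 113, 700]) spool();
translate([709, -558, 0]) stool();
translate([709, 834, 0]) stool();
translate([1962, 138, 0]) stool();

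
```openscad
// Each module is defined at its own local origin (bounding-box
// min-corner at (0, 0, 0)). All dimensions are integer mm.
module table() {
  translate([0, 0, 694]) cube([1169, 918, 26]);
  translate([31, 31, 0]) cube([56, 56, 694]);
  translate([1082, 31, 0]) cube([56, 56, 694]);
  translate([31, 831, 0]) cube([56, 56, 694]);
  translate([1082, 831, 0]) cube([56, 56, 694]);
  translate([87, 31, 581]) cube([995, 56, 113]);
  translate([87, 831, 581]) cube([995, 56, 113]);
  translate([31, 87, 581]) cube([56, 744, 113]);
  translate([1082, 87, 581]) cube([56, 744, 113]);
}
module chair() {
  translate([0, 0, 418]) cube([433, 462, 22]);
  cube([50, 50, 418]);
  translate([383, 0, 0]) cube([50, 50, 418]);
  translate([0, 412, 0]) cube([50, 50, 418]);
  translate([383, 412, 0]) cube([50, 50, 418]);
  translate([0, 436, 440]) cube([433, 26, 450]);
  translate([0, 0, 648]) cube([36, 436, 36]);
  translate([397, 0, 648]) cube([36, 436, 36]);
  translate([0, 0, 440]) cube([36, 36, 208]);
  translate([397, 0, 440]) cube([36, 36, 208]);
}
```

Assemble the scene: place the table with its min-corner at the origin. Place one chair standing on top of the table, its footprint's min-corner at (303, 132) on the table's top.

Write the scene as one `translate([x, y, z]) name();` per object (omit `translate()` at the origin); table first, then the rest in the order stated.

table();
translate([303, 132, 720]) chair();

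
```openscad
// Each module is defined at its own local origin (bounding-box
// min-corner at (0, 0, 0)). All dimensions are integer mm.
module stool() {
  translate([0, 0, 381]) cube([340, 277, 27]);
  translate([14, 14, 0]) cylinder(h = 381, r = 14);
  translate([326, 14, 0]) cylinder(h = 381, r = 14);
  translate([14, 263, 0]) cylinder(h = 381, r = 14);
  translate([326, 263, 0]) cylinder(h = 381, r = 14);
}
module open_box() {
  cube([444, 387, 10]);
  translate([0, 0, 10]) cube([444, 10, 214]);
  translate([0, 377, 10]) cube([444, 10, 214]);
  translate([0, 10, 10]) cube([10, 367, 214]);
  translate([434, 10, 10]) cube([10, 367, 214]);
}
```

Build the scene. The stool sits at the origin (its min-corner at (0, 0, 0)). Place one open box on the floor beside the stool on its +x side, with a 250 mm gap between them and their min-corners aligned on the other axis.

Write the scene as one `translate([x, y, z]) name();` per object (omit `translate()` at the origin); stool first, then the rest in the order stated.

stool();
translate([590, 0, 0]) open_box();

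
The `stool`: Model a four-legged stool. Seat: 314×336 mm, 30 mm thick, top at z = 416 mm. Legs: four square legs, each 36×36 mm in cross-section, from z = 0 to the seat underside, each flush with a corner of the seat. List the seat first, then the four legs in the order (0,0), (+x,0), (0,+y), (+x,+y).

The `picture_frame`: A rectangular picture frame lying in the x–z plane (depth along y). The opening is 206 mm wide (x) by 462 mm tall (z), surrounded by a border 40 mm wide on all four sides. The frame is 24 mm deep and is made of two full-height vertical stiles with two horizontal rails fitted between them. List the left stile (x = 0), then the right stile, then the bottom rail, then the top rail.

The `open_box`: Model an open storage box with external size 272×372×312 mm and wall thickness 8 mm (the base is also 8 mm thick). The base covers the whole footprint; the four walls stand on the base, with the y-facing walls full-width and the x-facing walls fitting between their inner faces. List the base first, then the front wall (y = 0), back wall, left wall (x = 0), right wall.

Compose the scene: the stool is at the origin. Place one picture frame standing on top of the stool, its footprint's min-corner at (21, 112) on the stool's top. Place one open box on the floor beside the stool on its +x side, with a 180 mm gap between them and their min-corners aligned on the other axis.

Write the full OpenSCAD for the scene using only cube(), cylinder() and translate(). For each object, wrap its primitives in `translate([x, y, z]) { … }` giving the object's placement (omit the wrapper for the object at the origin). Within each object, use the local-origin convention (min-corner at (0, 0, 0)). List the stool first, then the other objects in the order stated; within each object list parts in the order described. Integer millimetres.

translate([0, 0, 386]) cube([314, 336, 30]);
cube([36, 36, 386]);
translate([278, 0, 0]) cube([36, 36, 386]);
translate([0, 300, 0]) cube([36, 36, 386]);
translate([278, 300, 0]) cube([36, 36, 386]);
translate([21, 112, 416]) {
  cube([40, 24, 542]);
  translate([246, 0, 0]) cube([40, 24, 542]);
  translate([40, 0, 0]) cube([206, 24, 40]);
  translate([40, 0, 502]) cube([206, 24, 40]);
}
translate([494, 0, 0]) {
  cube([272, 372, 8]);
  translate([0, 0, 8]) cube([272, 8, 304]);
  translate([0, 364, 8]) cube([272, 8, 304]);
  translate([0, 8, 8]) cube([8, 356, 304]);
  translate([264, 8, 8]) cube([8, 356, 304]);
}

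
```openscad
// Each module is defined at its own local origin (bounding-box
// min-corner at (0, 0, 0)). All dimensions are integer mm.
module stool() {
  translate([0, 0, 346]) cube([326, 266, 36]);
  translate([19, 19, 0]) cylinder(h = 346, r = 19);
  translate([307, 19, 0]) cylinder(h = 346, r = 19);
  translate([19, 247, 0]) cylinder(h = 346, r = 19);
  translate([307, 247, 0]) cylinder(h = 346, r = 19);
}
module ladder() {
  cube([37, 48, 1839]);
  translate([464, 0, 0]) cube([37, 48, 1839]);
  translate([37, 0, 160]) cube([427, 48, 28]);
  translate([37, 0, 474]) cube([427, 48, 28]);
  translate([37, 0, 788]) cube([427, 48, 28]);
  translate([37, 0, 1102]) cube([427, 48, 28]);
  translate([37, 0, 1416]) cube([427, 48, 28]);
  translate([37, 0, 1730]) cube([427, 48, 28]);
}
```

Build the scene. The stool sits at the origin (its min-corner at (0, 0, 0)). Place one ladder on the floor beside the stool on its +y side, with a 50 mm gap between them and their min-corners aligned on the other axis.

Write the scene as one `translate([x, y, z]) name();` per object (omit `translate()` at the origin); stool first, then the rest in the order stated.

stool();
translate([0, 316, 0]) ladder();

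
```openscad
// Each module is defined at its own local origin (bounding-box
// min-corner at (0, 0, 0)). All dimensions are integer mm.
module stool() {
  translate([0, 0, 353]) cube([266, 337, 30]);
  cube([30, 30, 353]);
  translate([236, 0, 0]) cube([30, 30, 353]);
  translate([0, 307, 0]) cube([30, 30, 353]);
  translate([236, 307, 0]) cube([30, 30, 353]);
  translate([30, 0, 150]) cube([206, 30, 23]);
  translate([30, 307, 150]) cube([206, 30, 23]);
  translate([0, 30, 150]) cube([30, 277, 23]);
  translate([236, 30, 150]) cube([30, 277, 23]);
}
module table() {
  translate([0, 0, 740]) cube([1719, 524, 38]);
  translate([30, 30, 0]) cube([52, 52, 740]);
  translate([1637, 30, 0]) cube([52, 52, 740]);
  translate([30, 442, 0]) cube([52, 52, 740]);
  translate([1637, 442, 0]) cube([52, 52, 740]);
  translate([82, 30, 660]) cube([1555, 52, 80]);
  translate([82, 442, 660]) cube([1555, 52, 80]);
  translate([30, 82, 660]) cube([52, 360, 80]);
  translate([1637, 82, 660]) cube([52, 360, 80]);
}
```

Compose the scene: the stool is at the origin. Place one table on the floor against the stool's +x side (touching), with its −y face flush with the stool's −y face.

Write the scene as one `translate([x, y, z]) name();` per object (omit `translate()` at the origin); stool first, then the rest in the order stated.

stool();
translate([266, 0, 0]) table();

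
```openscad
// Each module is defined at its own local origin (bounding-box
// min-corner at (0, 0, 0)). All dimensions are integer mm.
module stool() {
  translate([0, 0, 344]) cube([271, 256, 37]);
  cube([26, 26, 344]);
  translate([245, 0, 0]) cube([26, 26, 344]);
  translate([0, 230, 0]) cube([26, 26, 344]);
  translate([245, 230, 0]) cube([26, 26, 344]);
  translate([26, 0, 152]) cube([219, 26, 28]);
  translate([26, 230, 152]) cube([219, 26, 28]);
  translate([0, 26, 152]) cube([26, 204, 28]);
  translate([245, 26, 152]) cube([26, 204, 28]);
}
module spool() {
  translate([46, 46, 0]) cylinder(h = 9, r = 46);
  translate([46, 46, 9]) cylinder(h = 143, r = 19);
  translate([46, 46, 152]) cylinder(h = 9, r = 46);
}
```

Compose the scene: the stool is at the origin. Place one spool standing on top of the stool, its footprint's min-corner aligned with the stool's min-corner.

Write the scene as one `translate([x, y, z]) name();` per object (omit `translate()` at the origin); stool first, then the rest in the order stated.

stool();
translate([0, 0, 381]) spool();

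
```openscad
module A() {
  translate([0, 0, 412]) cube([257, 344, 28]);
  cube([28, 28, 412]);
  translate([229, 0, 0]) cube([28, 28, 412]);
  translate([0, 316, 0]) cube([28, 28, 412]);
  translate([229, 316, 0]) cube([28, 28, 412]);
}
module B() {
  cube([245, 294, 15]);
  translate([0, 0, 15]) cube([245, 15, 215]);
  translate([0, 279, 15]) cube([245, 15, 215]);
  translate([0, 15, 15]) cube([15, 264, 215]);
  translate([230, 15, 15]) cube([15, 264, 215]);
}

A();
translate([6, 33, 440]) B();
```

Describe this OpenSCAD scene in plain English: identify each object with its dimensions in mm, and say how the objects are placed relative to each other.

A is a four-legged stool. The seat is 257×344 mm, 28 mm thick, top at z = 440 mm. It stands on four square legs, each 28×28 mm in cross-section, from z = 0 to the seat underside, each flush with a corner of the seat.

B is an open-topped rectangular box: outside dimensions 245×294×230 mm, with a uniform wall and base thickness of 15 mm. The base is a full 245×294 slab on the floor; four walls sit on top of the base. The front and back walls (the −y and +y sides) span the full width; the two side walls fit between them.

The open box is on top of the stool.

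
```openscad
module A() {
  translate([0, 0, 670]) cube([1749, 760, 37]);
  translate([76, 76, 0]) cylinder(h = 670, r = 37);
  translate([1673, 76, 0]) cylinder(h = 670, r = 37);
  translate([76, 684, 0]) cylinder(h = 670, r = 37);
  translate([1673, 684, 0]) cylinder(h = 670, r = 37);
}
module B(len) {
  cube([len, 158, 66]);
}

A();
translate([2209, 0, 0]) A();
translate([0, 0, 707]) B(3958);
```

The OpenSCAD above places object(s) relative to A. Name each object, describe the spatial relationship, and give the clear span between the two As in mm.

Second table starts at x = 2209; first ends at x = 1749; clear span = 2209 − 1749 = 460 mm.

A is a table. B is a beam. A beam spans the tops of two tables. The clear span between the two tables is 460 mm.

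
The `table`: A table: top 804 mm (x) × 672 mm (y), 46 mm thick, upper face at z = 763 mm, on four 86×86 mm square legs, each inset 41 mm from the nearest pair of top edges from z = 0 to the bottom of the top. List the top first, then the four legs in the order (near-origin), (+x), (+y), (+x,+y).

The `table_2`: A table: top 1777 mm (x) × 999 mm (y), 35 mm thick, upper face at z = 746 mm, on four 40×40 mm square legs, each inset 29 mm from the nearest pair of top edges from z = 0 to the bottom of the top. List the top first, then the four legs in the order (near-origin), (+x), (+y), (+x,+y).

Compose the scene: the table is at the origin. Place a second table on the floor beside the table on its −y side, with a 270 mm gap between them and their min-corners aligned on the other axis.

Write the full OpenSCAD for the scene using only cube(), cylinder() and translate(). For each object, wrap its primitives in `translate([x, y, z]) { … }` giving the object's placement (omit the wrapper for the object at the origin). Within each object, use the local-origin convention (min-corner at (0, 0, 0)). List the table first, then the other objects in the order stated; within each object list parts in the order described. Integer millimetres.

translate([0, 0, 717]) cube([804, 672, 46]);
translate([41, 41, 0]) cube([86, 86, 717]);
translate([677, 41, 0]) cube([86, 86, 717]);
translate([41, 545, 0]) cube([86, 86, 717]);
translate([677, 545, 0]) cube([86, 86, 717]);
translate([0, -1269, 0]) {
  translate([0, 0, 711]) cube([1777, 999, 35]);
  translate([29, 29, 0]) cube([40, 40, 711]);
  translate([1708, 29, 0]) cube([40, 40, 711]);
  translate([29, 930, 0]) cube([40, 40, 711]);
  translate([1708, 930, 0]) cube([40, 40, 711]);
}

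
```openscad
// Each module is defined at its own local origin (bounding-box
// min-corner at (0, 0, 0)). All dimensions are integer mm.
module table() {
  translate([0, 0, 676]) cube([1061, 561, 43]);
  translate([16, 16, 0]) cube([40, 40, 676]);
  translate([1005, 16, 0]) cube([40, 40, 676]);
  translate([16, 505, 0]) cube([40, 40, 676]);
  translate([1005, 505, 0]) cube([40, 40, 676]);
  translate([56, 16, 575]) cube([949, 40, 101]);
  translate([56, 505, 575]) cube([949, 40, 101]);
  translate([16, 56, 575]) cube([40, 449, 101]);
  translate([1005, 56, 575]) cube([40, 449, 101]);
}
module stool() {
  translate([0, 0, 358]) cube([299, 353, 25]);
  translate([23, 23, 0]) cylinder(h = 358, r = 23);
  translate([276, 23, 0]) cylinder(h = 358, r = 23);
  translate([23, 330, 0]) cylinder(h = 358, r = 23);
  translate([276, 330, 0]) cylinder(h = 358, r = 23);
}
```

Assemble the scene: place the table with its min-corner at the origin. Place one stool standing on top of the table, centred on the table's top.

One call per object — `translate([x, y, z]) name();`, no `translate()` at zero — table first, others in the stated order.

table();
translate([381, 104, 719]) stool();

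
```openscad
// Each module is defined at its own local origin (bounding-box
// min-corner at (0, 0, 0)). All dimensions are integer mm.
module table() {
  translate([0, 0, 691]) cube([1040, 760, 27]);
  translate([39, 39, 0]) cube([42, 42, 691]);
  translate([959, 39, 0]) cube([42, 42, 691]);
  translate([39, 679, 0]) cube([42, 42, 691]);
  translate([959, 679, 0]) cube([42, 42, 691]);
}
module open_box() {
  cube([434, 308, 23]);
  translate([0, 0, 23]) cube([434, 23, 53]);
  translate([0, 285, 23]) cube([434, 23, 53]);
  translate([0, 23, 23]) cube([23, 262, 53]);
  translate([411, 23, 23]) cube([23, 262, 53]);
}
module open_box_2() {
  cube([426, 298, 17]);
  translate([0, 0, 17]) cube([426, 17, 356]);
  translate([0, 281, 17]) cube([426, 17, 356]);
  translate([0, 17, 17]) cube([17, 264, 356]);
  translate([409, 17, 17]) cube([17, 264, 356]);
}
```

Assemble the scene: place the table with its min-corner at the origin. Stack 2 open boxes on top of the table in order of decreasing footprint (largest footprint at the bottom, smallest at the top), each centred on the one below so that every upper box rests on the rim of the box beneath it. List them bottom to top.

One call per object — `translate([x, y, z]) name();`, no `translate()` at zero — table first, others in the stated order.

table();
translate([303, 226, 718]) open_box();
translate([307, 231, 794]) open_box_2();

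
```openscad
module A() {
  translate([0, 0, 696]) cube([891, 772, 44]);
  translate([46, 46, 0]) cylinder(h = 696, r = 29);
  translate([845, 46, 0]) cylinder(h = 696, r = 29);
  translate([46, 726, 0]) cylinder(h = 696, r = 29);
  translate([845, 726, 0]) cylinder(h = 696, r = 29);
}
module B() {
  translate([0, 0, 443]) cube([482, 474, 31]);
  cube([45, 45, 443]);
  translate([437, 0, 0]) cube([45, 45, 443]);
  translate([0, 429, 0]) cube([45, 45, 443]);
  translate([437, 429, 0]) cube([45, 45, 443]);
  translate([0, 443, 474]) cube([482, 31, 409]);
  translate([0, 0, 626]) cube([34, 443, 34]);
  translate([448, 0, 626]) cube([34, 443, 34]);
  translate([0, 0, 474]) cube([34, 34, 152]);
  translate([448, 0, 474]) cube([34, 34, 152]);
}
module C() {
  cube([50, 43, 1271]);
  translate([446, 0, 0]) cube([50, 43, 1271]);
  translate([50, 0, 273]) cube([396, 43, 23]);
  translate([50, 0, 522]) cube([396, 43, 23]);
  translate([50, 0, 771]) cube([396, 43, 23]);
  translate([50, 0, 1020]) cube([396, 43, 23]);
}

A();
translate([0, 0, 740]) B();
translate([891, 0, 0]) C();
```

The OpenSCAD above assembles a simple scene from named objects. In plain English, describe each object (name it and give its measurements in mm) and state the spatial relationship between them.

A is a rectangular dining table. The top is 891×772×44 mm with its upper surface at z = 740 mm. It stands on four round legs of 58 mm diameter, each leg's bounding box inset 17 mm from the nearest pair of top edges, running from the floor to the underside of the top.

B is a chair. The seat is a 482×474×31 mm slab with its top at z = 474 mm, on four 45×45 mm corner legs (flush with the seat edges, standing on z = 0). A flat backrest 31 mm thick, 409 mm tall, spans the full seat width and rises from the seat top along its +y edge, rear face flush with the rear of the seat. Two armrests of 34×34 mm section run along each side from the seat's front edge to the front of the backrest, top faces 186 mm above the seat top and outer faces flush with the seat's x-edges; a 34×34 mm post under the front of each armrest stands on the seat at the front corner.

C is a straight ladder. Two 50×43 mm vertical rails, 1271 mm tall, stand 496 mm apart (outside-to-outside) with their front faces coplanar on the −y side. 4 rungs, each 43 mm deep and 23 mm tall, span between the inner faces of the rails, front faces flush with the rails. The lowest rung's underside is at z = 273 mm and rungs are spaced 249 mm apart (underside to underside).

The chair is on top of the table. The ladder is against the table's +x side, with their −y faces flush.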